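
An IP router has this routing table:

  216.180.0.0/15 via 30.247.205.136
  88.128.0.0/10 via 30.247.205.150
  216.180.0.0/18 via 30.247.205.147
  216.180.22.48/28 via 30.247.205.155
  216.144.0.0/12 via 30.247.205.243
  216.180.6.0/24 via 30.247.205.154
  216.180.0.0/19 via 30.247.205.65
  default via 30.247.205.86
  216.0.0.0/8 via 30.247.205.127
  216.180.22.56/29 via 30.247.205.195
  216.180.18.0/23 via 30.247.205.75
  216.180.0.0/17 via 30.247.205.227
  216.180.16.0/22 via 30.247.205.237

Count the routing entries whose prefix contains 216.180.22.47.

6

Prefixes containing 216.180.22.47:
  0.0.0.0/0 (default, matches everything)
  216.0.0.0/8 (216.0.0.0 - 216.255.255.255)
  216.180.0.0/15 (216.180.0.0 - 216.181.255.255)
  216.180.0.0/17 (216.180.0.0 - 216.180.127.255)
  216.180.0.0/18 (216.180.0.0 - 216.180.63.255)
  216.180.0.0/19 (216.180.0.0 - 216.180.31.255)
Total matching entries: 6.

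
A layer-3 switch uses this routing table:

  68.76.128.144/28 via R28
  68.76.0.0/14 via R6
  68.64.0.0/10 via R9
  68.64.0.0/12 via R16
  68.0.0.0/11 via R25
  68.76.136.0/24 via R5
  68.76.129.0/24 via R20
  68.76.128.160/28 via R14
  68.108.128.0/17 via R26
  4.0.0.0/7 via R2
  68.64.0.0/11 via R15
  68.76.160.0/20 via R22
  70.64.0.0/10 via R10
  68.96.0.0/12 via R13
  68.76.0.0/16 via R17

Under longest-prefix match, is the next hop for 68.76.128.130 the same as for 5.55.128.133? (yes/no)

no

68.76.128.130: longest match 68.76.0.0/16 -> R17
5.55.128.133: longest match 4.0.0.0/7 -> R2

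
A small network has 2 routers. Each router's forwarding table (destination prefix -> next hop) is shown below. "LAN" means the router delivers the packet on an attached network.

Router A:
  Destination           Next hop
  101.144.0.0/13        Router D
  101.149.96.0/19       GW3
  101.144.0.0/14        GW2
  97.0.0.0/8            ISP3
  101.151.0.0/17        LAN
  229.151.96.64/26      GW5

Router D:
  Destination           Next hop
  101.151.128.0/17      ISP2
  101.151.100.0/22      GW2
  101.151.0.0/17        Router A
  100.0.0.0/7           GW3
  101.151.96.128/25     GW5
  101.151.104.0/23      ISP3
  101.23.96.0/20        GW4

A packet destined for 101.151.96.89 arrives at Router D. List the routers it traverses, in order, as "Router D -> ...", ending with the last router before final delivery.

Router D -> Router A

At Router D: longest match for 101.151.96.89 is 101.151.0.0/17 -> Router A
At Router A: longest match for 101.151.96.89 is 101.151.0.0/17 -> LAN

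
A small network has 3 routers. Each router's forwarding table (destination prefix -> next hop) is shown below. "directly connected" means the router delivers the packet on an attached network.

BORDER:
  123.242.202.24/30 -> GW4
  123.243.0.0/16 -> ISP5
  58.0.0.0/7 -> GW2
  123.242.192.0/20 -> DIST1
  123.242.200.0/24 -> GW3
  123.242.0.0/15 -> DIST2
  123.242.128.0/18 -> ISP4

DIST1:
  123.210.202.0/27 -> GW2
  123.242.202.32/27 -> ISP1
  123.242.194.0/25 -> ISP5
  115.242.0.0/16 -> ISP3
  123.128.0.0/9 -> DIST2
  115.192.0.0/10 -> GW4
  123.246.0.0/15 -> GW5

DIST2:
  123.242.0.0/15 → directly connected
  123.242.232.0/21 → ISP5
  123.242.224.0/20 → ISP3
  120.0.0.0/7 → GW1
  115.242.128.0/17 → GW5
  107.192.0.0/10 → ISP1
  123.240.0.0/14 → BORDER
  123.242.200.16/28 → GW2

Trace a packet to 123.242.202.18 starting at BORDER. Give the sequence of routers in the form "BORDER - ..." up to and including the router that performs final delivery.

At BORDER: longest match for 123.242.202.18 is 123.242.192.0/20 -> DIST1
At DIST1: longest match for 123.242.202.18 is 123.128.0.0/9 -> DIST2
At DIST2: longest match for 123.242.202.18 is 123.242.0.0/15 -> directly connected

BORDER - DIST1 - DIST2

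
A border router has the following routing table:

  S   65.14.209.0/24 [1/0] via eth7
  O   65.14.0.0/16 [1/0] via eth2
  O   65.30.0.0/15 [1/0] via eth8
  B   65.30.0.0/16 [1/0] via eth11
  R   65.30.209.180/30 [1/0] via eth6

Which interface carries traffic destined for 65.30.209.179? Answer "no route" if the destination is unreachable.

eth11

Routes whose prefix contains 65.30.209.179:
  65.30.0.0/15 (65.30.0.0 - 65.31.255.255) -> eth8
  65.30.0.0/16 (65.30.0.0 - 65.30.255.255) -> eth11
More-specific entries that do NOT match:
  65.30.209.180/30 (65.30.209.180 - 65.30.209.183) does not contain 65.30.209.179
  65.14.209.0/24 (65.14.209.0 - 65.14.209.255) does not contain 65.30.209.179
Longest matching prefix is /16 -> interface eth11.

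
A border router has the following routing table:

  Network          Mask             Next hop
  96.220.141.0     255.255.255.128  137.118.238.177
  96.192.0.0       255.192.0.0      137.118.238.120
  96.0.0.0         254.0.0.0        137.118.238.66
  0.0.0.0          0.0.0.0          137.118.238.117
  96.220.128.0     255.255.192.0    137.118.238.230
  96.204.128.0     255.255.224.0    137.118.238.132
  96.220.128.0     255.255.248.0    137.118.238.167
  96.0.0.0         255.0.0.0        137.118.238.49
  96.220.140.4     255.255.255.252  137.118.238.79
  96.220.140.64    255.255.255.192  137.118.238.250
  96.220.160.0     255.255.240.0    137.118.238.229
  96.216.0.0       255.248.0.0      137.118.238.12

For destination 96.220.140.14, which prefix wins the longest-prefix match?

Entries matching 96.220.140.14:
  0.0.0.0/0 (default, matches everything)
  96.0.0.0/7 (96.0.0.0 - 97.255.255.255)
  96.0.0.0/8 (96.0.0.0 - 96.255.255.255)
  96.192.0.0/10 (96.192.0.0 - 96.255.255.255)
  96.216.0.0/13 (96.216.0.0 - 96.223.255.255)
  96.220.128.0/18 (96.220.128.0 - 96.220.191.255)
Most specific is 96.220.128.0/18.

96.220.128.0/18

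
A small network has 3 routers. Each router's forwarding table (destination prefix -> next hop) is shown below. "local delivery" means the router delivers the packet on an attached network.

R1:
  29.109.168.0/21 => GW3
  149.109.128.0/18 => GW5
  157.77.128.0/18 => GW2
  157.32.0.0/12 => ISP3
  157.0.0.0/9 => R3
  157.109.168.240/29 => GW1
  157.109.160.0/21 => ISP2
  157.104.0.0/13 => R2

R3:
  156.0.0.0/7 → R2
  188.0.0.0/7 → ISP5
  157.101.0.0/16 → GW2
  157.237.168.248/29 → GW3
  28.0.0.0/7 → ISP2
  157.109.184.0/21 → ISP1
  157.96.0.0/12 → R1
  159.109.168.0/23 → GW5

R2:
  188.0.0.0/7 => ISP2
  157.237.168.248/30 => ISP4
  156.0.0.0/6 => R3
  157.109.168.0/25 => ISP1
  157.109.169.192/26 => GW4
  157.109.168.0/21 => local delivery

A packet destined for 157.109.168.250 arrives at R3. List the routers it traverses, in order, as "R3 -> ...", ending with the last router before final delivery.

R3 -> R1 -> R2

At R3: longest match for 157.109.168.250 is 157.96.0.0/12 -> R1
At R1: longest match for 157.109.168.250 is 157.104.0.0/13 -> R2
At R2: longest match for 157.109.168.250 is 157.109.168.0/21 -> local delivery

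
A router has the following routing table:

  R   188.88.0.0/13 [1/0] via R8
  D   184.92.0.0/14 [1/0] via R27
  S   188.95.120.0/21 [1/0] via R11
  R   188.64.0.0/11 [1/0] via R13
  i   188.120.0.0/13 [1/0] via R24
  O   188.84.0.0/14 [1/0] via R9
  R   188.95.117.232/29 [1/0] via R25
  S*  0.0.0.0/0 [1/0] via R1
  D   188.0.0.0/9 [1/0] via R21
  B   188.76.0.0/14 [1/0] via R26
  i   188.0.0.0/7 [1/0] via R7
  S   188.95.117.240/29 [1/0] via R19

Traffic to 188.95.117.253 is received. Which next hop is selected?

Routes whose prefix contains 188.95.117.253:
  0.0.0.0/0 (default, matches everything) -> R1
  188.0.0.0/7 (188.0.0.0 - 189.255.255.255) -> R7
  188.0.0.0/9 (188.0.0.0 - 188.127.255.255) -> R21
  188.64.0.0/11 (188.64.0.0 - 188.95.255.255) -> R13
  188.88.0.0/13 (188.88.0.0 - 188.95.255.255) -> R8
More-specific entries that do NOT match:
  188.95.117.232/29 (188.95.117.232 - 188.95.117.239) does not contain 188.95.117.253
  188.95.117.240/29 (188.95.117.240 - 188.95.117.247) does not contain 188.95.117.253
  188.95.120.0/21 (188.95.120.0 - 188.95.127.255) does not contain 188.95.117.253
  184.92.0.0/14 (184.92.0.0 - 184.95.255.255) does not contain 188.95.117.253
  188.84.0.0/14 (188.84.0.0 - 188.87.255.255) does not contain 188.95.117.253
  188.76.0.0/14 (188.76.0.0 - 188.79.255.255) does not contain 188.95.117.253
Longest matching prefix is /13 -> next hop R8.

R8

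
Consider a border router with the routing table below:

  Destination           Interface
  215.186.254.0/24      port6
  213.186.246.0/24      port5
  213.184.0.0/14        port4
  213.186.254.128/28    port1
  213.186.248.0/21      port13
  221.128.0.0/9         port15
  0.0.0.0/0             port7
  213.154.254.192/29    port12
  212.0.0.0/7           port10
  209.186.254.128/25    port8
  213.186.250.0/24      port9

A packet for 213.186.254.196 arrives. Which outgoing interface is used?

Routes whose prefix contains 213.186.254.196:
  0.0.0.0/0 (default, matches everything) -> port7
  212.0.0.0/7 (212.0.0.0 - 213.255.255.255) -> port10
  213.184.0.0/14 (213.184.0.0 - 213.187.255.255) -> port4
  213.186.248.0/21 (213.186.248.0 - 213.186.255.255) -> port13
More-specific entries that do NOT match:
  213.154.254.192/29 (213.154.254.192 - 213.154.254.199) does not contain 213.186.254.196
  213.186.254.128/28 (213.186.254.128 - 213.186.254.143) does not contain 213.186.254.196
  209.186.254.128/25 (209.186.254.128 - 209.186.254.255) does not contain 213.186.254.196
  215.186.254.0/24 (215.186.254.0 - 215.186.254.255) does not contain 213.186.254.196
  213.186.246.0/24 (213.186.246.0 - 213.186.246.255) does not contain 213.186.254.196
  213.186.250.0/24 (213.186.250.0 - 213.186.250.255) does not contain 213.186.254.196
Longest matching prefix is /21 -> interface port13.

port13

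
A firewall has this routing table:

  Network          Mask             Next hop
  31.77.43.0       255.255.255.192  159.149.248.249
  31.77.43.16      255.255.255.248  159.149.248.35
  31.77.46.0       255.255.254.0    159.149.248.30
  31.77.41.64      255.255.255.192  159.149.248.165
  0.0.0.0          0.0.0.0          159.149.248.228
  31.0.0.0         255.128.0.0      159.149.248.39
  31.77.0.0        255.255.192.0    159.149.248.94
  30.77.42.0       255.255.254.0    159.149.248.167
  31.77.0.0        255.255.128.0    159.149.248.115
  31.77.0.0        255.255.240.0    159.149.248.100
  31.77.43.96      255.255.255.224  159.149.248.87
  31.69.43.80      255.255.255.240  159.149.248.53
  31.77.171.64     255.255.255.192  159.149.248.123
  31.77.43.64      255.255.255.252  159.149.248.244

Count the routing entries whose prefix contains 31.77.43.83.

Prefixes containing 31.77.43.83:
  0.0.0.0/0 (default, matches everything)
  31.0.0.0/9 (31.0.0.0 - 31.127.255.255)
  31.77.0.0/17 (31.77.0.0 - 31.77.127.255)
  31.77.0.0/18 (31.77.0.0 - 31.77.63.255)
Total matching entries: 4.

4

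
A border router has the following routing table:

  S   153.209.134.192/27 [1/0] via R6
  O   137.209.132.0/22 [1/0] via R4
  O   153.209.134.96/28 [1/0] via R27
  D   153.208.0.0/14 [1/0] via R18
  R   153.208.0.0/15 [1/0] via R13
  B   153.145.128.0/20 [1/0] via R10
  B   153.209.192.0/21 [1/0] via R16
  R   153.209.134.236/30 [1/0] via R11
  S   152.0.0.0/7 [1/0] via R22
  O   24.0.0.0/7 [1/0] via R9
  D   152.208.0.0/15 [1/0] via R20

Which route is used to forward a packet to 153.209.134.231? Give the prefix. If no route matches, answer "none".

Entries matching 153.209.134.231:
  152.0.0.0/7 (152.0.0.0 - 153.255.255.255)
  153.208.0.0/14 (153.208.0.0 - 153.211.255.255)
  153.208.0.0/15 (153.208.0.0 - 153.209.255.255)
Most specific is 153.208.0.0/15.

153.208.0.0/15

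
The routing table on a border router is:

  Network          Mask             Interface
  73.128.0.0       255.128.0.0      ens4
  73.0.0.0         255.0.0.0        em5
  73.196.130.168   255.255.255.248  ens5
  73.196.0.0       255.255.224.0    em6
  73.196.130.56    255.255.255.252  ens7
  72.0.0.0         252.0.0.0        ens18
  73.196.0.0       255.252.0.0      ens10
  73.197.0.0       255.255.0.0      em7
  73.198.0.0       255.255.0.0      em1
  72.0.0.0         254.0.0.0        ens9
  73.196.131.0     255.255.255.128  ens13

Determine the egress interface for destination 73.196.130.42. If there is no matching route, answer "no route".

Routes whose prefix contains 73.196.130.42:
  72.0.0.0/6 (72.0.0.0 - 75.255.255.255) -> ens18
  72.0.0.0/7 (72.0.0.0 - 73.255.255.255) -> ens9
  73.0.0.0/8 (73.0.0.0 - 73.255.255.255) -> em5
  73.128.0.0/9 (73.128.0.0 - 73.255.255.255) -> ens4
  73.196.0.0/14 (73.196.0.0 - 73.199.255.255) -> ens10
More-specific entries that do NOT match:
  73.196.130.56/30 (73.196.130.56 - 73.196.130.59) does not contain 73.196.130.42
  73.196.130.168/29 (73.196.130.168 - 73.196.130.175) does not contain 73.196.130.42
  73.196.131.0/25 (73.196.131.0 - 73.196.131.127) does not contain 73.196.130.42
  73.196.0.0/19 (73.196.0.0 - 73.196.31.255) does not contain 73.196.130.42
  73.197.0.0/16 (73.197.0.0 - 73.197.255.255) does not contain 73.196.130.42
  73.198.0.0/16 (73.198.0.0 - 73.198.255.255) does not contain 73.196.130.42
Longest matching prefix is /14 -> interface ens10.

ens10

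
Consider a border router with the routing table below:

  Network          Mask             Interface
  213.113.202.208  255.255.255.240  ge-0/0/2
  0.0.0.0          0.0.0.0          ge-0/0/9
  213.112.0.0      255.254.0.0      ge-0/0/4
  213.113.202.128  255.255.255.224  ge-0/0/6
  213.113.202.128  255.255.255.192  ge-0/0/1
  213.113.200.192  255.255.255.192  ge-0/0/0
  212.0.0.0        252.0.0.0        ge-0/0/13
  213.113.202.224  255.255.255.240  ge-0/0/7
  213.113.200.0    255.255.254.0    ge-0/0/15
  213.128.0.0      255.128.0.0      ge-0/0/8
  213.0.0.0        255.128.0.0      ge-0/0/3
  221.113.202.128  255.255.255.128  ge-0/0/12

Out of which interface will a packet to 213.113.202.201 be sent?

ge-0/0/4

Routes whose prefix contains 213.113.202.201:
  0.0.0.0/0 (default, matches everything) -> ge-0/0/9
  212.0.0.0/6 (212.0.0.0 - 215.255.255.255) -> ge-0/0/13
  213.0.0.0/9 (213.0.0.0 - 213.127.255.255) -> ge-0/0/3
  213.112.0.0/15 (213.112.0.0 - 213.113.255.255) -> ge-0/0/4
More-specific entries that do NOT match:
  213.113.202.208/28 (213.113.202.208 - 213.113.202.223) does not contain 213.113.202.201
  213.113.202.224/28 (213.113.202.224 - 213.113.202.239) does not contain 213.113.202.201
  213.113.202.128/27 (213.113.202.128 - 213.113.202.159) does not contain 213.113.202.201
  213.113.202.128/26 (213.113.202.128 - 213.113.202.191) does not contain 213.113.202.201
  213.113.200.192/26 (213.113.200.192 - 213.113.200.255) does not contain 213.113.202.201
  221.113.202.128/25 (221.113.202.128 - 221.113.202.255) does not contain 213.113.202.201
  213.113.200.0/23 (213.113.200.0 - 213.113.201.255) does not contain 213.113.202.201
Longest matching prefix is /15 -> interface ge-0/0/4.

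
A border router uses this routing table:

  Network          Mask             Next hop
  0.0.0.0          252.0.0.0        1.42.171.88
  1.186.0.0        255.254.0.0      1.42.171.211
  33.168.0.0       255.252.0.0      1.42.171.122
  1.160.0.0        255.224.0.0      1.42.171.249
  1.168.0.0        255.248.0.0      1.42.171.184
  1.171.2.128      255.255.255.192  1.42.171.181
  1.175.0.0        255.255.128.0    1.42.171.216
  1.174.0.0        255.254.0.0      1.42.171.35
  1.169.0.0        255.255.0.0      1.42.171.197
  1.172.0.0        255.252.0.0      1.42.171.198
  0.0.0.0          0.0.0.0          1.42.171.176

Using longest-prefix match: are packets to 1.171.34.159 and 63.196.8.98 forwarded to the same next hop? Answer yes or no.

no

1.171.34.159: longest match 1.168.0.0/13 -> 1.42.171.184
63.196.8.98: longest match 0.0.0.0/0 -> 1.42.171.176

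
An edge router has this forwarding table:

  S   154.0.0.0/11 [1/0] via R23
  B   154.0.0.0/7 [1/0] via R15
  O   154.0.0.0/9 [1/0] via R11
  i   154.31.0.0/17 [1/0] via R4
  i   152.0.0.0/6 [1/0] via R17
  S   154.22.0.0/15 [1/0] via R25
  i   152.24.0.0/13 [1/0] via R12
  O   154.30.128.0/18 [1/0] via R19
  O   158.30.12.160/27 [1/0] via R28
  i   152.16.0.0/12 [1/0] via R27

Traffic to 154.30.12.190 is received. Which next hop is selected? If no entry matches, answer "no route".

Routes whose prefix contains 154.30.12.190:
  152.0.0.0/6 (152.0.0.0 - 155.255.255.255) -> R17
  154.0.0.0/7 (154.0.0.0 - 155.255.255.255) -> R15
  154.0.0.0/9 (154.0.0.0 - 154.127.255.255) -> R11
  154.0.0.0/11 (154.0.0.0 - 154.31.255.255) -> R23
More-specific entries that do NOT match:
  158.30.12.160/27 (158.30.12.160 - 158.30.12.191) does not contain 154.30.12.190
  154.30.128.0/18 (154.30.128.0 - 154.30.191.255) does not contain 154.30.12.190
  154.31.0.0/17 (154.31.0.0 - 154.31.127.255) does not contain 154.30.12.190
  154.22.0.0/15 (154.22.0.0 - 154.23.255.255) does not contain 154.30.12.190
  152.24.0.0/13 (152.24.0.0 - 152.31.255.255) does not contain 154.30.12.190
  152.16.0.0/12 (152.16.0.0 - 152.31.255.255) does not contain 154.30.12.190
Longest matching prefix is /11 -> next hop R23.

R23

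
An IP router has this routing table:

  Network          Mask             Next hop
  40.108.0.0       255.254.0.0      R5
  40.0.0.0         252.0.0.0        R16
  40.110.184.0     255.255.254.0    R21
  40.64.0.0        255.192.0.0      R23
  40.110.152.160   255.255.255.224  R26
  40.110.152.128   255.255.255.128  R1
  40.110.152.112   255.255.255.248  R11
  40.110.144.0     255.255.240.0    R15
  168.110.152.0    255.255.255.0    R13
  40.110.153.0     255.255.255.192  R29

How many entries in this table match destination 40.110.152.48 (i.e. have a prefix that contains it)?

Prefixes containing 40.110.152.48:
  40.0.0.0/6 (40.0.0.0 - 43.255.255.255)
  40.64.0.0/10 (40.64.0.0 - 40.127.255.255)
  40.110.144.0/20 (40.110.144.0 - 40.110.159.255)
Total matching entries: 3.

3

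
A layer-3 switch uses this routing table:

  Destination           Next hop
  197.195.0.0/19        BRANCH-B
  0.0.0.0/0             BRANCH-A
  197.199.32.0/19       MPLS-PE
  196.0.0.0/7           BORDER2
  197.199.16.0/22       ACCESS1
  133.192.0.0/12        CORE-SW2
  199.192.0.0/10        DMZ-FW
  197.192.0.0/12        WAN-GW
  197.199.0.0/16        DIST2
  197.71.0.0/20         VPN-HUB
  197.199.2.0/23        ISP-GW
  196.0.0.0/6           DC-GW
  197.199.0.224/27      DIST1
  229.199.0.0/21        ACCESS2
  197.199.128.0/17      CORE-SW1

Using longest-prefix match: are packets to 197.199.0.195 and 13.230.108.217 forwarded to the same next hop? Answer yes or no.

no

197.199.0.195: longest match 197.199.0.0/16 -> DIST2
13.230.108.217: longest match 0.0.0.0/0 -> BRANCH-A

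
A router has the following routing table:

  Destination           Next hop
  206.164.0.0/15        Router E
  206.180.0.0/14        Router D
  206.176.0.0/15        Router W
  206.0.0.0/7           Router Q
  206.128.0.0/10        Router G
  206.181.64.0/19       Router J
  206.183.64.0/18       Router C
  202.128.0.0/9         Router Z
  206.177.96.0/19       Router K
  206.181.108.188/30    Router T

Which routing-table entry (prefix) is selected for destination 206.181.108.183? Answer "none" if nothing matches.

206.180.0.0/14

Entries matching 206.181.108.183:
  206.0.0.0/7 (206.0.0.0 - 207.255.255.255)
  206.128.0.0/10 (206.128.0.0 - 206.191.255.255)
  206.180.0.0/14 (206.180.0.0 - 206.183.255.255)
Most specific is 206.180.0.0/14.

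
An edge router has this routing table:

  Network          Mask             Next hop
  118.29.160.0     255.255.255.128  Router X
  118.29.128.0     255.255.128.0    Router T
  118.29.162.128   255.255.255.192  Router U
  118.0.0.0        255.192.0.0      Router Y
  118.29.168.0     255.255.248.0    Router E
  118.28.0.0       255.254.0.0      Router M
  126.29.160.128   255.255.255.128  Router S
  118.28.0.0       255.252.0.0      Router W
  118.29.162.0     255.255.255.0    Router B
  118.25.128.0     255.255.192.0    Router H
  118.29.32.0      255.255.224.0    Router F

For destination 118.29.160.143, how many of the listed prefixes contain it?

Prefixes containing 118.29.160.143:
  118.0.0.0/10 (118.0.0.0 - 118.63.255.255)
  118.28.0.0/14 (118.28.0.0 - 118.31.255.255)
  118.28.0.0/15 (118.28.0.0 - 118.29.255.255)
  118.29.128.0/17 (118.29.128.0 - 118.29.255.255)
Total matching entries: 4.

4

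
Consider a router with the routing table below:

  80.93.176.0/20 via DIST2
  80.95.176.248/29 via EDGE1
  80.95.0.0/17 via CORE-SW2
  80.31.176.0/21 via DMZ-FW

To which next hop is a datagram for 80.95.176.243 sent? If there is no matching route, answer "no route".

No entry's prefix contains 80.95.176.243; there is no default route.

no route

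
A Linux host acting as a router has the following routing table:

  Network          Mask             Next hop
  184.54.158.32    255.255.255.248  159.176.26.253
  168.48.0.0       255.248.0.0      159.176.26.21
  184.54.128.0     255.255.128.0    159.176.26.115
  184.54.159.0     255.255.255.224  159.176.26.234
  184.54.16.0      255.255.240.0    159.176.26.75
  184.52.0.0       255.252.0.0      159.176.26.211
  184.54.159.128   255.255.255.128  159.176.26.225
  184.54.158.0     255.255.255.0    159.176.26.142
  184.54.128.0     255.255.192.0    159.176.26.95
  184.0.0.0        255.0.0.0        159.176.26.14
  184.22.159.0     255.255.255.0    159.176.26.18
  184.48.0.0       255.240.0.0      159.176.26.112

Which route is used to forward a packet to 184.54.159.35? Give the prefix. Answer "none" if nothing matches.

Entries matching 184.54.159.35:
  184.0.0.0/8 (184.0.0.0 - 184.255.255.255)
  184.48.0.0/12 (184.48.0.0 - 184.63.255.255)
  184.52.0.0/14 (184.52.0.0 - 184.55.255.255)
  184.54.128.0/17 (184.54.128.0 - 184.54.255.255)
  184.54.128.0/18 (184.54.128.0 - 184.54.191.255)
Most specific is 184.54.128.0/18.

184.54.128.0/18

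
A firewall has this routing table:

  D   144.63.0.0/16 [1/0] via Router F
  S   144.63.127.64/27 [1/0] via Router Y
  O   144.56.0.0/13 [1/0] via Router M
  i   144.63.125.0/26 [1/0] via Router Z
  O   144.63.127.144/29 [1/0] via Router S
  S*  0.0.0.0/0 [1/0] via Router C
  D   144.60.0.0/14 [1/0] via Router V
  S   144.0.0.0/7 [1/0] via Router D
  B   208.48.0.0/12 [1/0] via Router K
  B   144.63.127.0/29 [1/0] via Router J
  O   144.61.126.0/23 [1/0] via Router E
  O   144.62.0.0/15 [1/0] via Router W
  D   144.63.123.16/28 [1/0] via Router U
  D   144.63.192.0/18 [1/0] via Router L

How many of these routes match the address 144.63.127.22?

Prefixes containing 144.63.127.22:
  0.0.0.0/0 (default, matches everything)
  144.0.0.0/7 (144.0.0.0 - 145.255.255.255)
  144.56.0.0/13 (144.56.0.0 - 144.63.255.255)
  144.60.0.0/14 (144.60.0.0 - 144.63.255.255)
  144.62.0.0/15 (144.62.0.0 - 144.63.255.255)
  144.63.0.0/16 (144.63.0.0 - 144.63.255.255)
Total matching entries: 6.

6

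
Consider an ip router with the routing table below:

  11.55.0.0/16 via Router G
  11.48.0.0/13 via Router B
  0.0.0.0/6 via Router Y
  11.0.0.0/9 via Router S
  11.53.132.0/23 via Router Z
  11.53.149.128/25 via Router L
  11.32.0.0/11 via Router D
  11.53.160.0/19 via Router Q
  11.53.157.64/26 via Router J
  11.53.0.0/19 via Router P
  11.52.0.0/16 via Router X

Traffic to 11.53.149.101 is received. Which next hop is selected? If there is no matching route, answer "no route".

Routes whose prefix contains 11.53.149.101:
  11.0.0.0/9 (11.0.0.0 - 11.127.255.255) -> Router S
  11.32.0.0/11 (11.32.0.0 - 11.63.255.255) -> Router D
  11.48.0.0/13 (11.48.0.0 - 11.55.255.255) -> Router B
More-specific entries that do NOT match:
  11.53.157.64/26 (11.53.157.64 - 11.53.157.127) does not contain 11.53.149.101
  11.53.149.128/25 (11.53.149.128 - 11.53.149.255) does not contain 11.53.149.101
  11.53.132.0/23 (11.53.132.0 - 11.53.133.255) does not contain 11.53.149.101
  11.53.160.0/19 (11.53.160.0 - 11.53.191.255) does not contain 11.53.149.101
  11.53.0.0/19 (11.53.0.0 - 11.53.31.255) does not contain 11.53.149.101
  11.55.0.0/16 (11.55.0.0 - 11.55.255.255) does not contain 11.53.149.101
  11.52.0.0/16 (11.52.0.0 - 11.52.255.255) does not contain 11.53.149.101
Longest matching prefix is /13 -> next hop Router B.

Router B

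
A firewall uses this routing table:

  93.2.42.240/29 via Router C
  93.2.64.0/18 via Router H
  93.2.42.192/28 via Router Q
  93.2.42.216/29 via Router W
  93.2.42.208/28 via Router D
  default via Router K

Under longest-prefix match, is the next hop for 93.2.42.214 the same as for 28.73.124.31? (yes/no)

no

93.2.42.214: longest match 93.2.42.208/28 -> Router D
28.73.124.31: longest match 0.0.0.0/0 -> Router K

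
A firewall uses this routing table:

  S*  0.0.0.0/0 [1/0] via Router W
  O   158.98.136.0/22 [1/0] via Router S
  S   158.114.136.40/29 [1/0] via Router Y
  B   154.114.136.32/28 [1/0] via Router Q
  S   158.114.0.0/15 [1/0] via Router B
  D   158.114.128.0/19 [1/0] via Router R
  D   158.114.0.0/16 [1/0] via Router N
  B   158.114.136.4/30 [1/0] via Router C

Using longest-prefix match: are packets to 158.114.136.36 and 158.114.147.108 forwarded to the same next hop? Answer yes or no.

158.114.136.36: longest match 158.114.128.0/19 -> Router R
158.114.147.108: longest match 158.114.128.0/19 -> Router R

yes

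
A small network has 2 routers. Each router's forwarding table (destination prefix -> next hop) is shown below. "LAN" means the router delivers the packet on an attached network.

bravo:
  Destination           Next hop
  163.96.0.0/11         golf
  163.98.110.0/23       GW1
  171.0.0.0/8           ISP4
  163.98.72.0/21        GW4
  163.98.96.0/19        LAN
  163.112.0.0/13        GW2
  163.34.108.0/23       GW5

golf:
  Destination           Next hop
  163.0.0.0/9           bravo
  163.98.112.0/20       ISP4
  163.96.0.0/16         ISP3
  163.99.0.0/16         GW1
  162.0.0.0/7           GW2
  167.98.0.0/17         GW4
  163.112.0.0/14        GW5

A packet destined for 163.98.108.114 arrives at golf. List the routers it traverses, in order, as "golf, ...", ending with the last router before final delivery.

At golf: longest match for 163.98.108.114 is 163.0.0.0/9 -> bravo
At bravo: longest match for 163.98.108.114 is 163.98.96.0/19 -> LAN

golf, bravo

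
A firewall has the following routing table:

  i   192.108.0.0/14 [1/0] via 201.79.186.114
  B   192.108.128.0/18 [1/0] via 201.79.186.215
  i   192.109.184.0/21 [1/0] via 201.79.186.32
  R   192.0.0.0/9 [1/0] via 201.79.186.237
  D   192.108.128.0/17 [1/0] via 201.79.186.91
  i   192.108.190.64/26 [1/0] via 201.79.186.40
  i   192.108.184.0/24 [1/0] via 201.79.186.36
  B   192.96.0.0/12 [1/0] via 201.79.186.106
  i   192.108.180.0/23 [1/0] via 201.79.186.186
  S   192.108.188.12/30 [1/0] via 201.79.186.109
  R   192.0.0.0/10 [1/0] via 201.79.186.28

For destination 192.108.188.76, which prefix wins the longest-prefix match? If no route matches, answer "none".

192.108.128.0/18

Entries matching 192.108.188.76:
  192.0.0.0/9 (192.0.0.0 - 192.127.255.255)
  192.96.0.0/12 (192.96.0.0 - 192.111.255.255)
  192.108.0.0/14 (192.108.0.0 - 192.111.255.255)
  192.108.128.0/17 (192.108.128.0 - 192.108.255.255)
  192.108.128.0/18 (192.108.128.0 - 192.108.191.255)
Most specific is 192.108.128.0/18.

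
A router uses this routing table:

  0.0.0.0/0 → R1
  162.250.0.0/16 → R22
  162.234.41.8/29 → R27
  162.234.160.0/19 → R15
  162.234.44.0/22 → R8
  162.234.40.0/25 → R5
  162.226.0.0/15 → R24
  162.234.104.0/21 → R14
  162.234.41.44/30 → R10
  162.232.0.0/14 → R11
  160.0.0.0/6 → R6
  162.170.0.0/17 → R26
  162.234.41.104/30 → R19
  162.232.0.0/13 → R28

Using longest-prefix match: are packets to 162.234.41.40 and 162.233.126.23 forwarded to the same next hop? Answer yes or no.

162.234.41.40: longest match 162.232.0.0/14 -> R11
162.233.126.23: longest match 162.232.0.0/14 -> R11

yes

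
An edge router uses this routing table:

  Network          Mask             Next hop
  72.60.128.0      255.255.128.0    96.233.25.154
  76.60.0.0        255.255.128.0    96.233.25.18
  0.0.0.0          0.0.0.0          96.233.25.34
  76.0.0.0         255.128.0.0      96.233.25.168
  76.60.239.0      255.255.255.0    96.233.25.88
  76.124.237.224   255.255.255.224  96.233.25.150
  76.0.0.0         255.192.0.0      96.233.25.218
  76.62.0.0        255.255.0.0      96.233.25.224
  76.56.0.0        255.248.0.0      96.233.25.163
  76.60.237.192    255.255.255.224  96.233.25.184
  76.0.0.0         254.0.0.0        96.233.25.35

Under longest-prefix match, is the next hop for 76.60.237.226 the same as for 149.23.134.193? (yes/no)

no

76.60.237.226: longest match 76.56.0.0/13 -> 96.233.25.163
149.23.134.193: longest match 0.0.0.0/0 -> 96.233.25.34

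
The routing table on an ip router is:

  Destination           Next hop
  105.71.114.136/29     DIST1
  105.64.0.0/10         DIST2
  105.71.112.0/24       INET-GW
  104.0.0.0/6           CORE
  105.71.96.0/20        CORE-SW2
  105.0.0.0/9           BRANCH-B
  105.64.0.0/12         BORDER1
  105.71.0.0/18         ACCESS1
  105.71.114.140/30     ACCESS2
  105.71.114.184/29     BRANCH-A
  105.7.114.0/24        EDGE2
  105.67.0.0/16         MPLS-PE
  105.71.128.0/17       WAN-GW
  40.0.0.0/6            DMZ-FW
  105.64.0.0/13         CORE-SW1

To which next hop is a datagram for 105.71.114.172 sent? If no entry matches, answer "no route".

CORE-SW1

Routes whose prefix contains 105.71.114.172:
  104.0.0.0/6 (104.0.0.0 - 107.255.255.255) -> CORE
  105.0.0.0/9 (105.0.0.0 - 105.127.255.255) -> BRANCH-B
  105.64.0.0/10 (105.64.0.0 - 105.127.255.255) -> DIST2
  105.64.0.0/12 (105.64.0.0 - 105.79.255.255) -> BORDER1
  105.64.0.0/13 (105.64.0.0 - 105.71.255.255) -> CORE-SW1
More-specific entries that do NOT match:
  105.71.114.140/30 (105.71.114.140 - 105.71.114.143) does not contain 105.71.114.172
  105.71.114.136/29 (105.71.114.136 - 105.71.114.143) does not contain 105.71.114.172
  105.71.114.184/29 (105.71.114.184 - 105.71.114.191) does not contain 105.71.114.172
  105.71.112.0/24 (105.71.112.0 - 105.71.112.255) does not contain 105.71.114.172
  105.7.114.0/24 (105.7.114.0 - 105.7.114.255) does not contain 105.71.114.172
  105.71.96.0/20 (105.71.96.0 - 105.71.111.255) does not contain 105.71.114.172
  105.71.0.0/18 (105.71.0.0 - 105.71.63.255) does not contain 105.71.114.172
  105.71.128.0/17 (105.71.128.0 - 105.71.255.255) does not contain 105.71.114.172
  105.67.0.0/16 (105.67.0.0 - 105.67.255.255) does not contain 105.71.114.172
Longest matching prefix is /13 -> next hop CORE-SW1.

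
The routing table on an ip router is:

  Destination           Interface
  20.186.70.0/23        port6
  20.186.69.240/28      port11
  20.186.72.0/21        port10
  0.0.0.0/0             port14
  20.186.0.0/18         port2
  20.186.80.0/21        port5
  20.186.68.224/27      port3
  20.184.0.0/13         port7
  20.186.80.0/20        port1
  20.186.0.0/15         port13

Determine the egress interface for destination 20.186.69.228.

Routes whose prefix contains 20.186.69.228:
  0.0.0.0/0 (default, matches everything) -> port14
  20.184.0.0/13 (20.184.0.0 - 20.191.255.255) -> port7
  20.186.0.0/15 (20.186.0.0 - 20.187.255.255) -> port13
More-specific entries that do NOT match:
  20.186.69.240/28 (20.186.69.240 - 20.186.69.255) does not contain 20.186.69.228
  20.186.68.224/27 (20.186.68.224 - 20.186.68.255) does not contain 20.186.69.228
  20.186.70.0/23 (20.186.70.0 - 20.186.71.255) does not contain 20.186.69.228
  20.186.72.0/21 (20.186.72.0 - 20.186.79.255) does not contain 20.186.69.228
  20.186.80.0/21 (20.186.80.0 - 20.186.87.255) does not contain 20.186.69.228
  20.186.80.0/20 (20.186.80.0 - 20.186.95.255) does not contain 20.186.69.228
  20.186.0.0/18 (20.186.0.0 - 20.186.63.255) does not contain 20.186.69.228
Longest matching prefix is /15 -> interface port13.

port13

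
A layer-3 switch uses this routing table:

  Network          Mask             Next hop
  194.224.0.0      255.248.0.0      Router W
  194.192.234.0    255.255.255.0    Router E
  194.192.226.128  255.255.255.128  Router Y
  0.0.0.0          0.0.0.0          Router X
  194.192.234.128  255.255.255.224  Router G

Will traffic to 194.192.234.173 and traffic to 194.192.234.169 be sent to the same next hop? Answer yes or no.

194.192.234.173: longest match 194.192.234.0/24 -> Router E
194.192.234.169: longest match 194.192.234.0/24 -> Router E

yes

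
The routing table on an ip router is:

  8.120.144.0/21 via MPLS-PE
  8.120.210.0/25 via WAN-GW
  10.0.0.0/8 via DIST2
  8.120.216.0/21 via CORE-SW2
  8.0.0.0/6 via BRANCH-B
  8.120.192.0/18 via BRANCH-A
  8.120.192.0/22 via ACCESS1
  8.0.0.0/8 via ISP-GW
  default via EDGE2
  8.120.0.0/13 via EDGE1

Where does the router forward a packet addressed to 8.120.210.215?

Routes whose prefix contains 8.120.210.215:
  0.0.0.0/0 (default, matches everything) -> EDGE2
  8.0.0.0/6 (8.0.0.0 - 11.255.255.255) -> BRANCH-B
  8.0.0.0/8 (8.0.0.0 - 8.255.255.255) -> ISP-GW
  8.120.0.0/13 (8.120.0.0 - 8.127.255.255) -> EDGE1
  8.120.192.0/18 (8.120.192.0 - 8.120.255.255) -> BRANCH-A
More-specific entries that do NOT match:
  8.120.210.0/25 (8.120.210.0 - 8.120.210.127) does not contain 8.120.210.215
  8.120.192.0/22 (8.120.192.0 - 8.120.195.255) does not contain 8.120.210.215
  8.120.144.0/21 (8.120.144.0 - 8.120.151.255) does not contain 8.120.210.215
  8.120.216.0/21 (8.120.216.0 - 8.120.223.255) does not contain 8.120.210.215
Longest matching prefix is /18 -> next hop BRANCH-A.

BRANCH-A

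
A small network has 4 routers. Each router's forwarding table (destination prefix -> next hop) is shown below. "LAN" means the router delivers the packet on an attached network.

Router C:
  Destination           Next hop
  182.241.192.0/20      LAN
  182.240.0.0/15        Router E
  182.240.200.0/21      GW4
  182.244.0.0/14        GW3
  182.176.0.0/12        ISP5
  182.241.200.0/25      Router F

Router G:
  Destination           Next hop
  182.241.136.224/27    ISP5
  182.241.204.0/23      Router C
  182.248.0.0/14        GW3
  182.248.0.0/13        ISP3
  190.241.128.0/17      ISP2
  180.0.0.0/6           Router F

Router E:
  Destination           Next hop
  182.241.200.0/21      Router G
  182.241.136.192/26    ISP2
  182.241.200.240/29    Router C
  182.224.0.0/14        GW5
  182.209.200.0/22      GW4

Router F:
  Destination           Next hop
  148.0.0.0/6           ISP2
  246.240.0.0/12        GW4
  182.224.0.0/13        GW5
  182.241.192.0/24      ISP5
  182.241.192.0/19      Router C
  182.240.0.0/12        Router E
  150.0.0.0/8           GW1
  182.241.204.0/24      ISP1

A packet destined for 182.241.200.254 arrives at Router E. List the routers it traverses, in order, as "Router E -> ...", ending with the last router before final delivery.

At Router E: longest match for 182.241.200.254 is 182.241.200.0/21 -> Router G
At Router G: longest match for 182.241.200.254 is 180.0.0.0/6 -> Router F
At Router F: longest match for 182.241.200.254 is 182.241.192.0/19 -> Router C
At Router C: longest match for 182.241.200.254 is 182.241.192.0/20 -> LAN

Router E -> Router G -> Router F -> Router C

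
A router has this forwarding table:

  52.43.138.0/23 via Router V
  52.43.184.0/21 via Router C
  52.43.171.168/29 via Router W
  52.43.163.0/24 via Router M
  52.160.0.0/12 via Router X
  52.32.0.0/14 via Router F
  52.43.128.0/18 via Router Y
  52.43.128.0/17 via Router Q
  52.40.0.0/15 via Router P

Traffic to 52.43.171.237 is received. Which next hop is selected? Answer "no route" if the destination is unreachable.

Routes whose prefix contains 52.43.171.237:
  52.43.128.0/17 (52.43.128.0 - 52.43.255.255) -> Router Q
  52.43.128.0/18 (52.43.128.0 - 52.43.191.255) -> Router Y
More-specific entries that do NOT match:
  52.43.171.168/29 (52.43.171.168 - 52.43.171.175) does not contain 52.43.171.237
  52.43.163.0/24 (52.43.163.0 - 52.43.163.255) does not contain 52.43.171.237
  52.43.138.0/23 (52.43.138.0 - 52.43.139.255) does not contain 52.43.171.237
  52.43.184.0/21 (52.43.184.0 - 52.43.191.255) does not contain 52.43.171.237
Longest matching prefix is /18 -> next hop Router Y.

Router Y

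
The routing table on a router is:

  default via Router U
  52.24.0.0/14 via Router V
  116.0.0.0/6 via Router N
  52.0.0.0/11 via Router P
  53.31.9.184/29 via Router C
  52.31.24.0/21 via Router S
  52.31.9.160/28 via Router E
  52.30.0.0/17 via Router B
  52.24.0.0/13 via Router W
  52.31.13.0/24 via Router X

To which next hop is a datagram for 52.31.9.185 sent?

Router W

Routes whose prefix contains 52.31.9.185:
  0.0.0.0/0 (default, matches everything) -> Router U
  52.0.0.0/11 (52.0.0.0 - 52.31.255.255) -> Router P
  52.24.0.0/13 (52.24.0.0 - 52.31.255.255) -> Router W
More-specific entries that do NOT match:
  53.31.9.184/29 (53.31.9.184 - 53.31.9.191) does not contain 52.31.9.185
  52.31.9.160/28 (52.31.9.160 - 52.31.9.175) does not contain 52.31.9.185
  52.31.13.0/24 (52.31.13.0 - 52.31.13.255) does not contain 52.31.9.185
  52.31.24.0/21 (52.31.24.0 - 52.31.31.255) does not contain 52.31.9.185
  52.30.0.0/17 (52.30.0.0 - 52.30.127.255) does not contain 52.31.9.185
  52.24.0.0/14 (52.24.0.0 - 52.27.255.255) does not contain 52.31.9.185
Longest matching prefix is /13 -> next hop Router W.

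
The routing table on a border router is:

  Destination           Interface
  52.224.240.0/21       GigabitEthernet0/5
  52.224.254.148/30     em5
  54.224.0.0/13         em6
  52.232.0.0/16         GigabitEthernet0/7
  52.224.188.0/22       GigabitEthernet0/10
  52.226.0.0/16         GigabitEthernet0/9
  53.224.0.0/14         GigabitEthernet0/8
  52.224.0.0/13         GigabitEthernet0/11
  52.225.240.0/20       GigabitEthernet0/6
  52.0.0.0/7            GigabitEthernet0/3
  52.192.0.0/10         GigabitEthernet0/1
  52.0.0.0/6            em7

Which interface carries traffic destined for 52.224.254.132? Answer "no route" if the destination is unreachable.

GigabitEthernet0/11

Routes whose prefix contains 52.224.254.132:
  52.0.0.0/6 (52.0.0.0 - 55.255.255.255) -> em7
  52.0.0.0/7 (52.0.0.0 - 53.255.255.255) -> GigabitEthernet0/3
  52.192.0.0/10 (52.192.0.0 - 52.255.255.255) -> GigabitEthernet0/1
  52.224.0.0/13 (52.224.0.0 - 52.231.255.255) -> GigabitEthernet0/11
More-specific entries that do NOT match:
  52.224.254.148/30 (52.224.254.148 - 52.224.254.151) does not contain 52.224.254.132
  52.224.188.0/22 (52.224.188.0 - 52.224.191.255) does not contain 52.224.254.132
  52.224.240.0/21 (52.224.240.0 - 52.224.247.255) does not contain 52.224.254.132
  52.225.240.0/20 (52.225.240.0 - 52.225.255.255) does not contain 52.224.254.132
  52.232.0.0/16 (52.232.0.0 - 52.232.255.255) does not contain 52.224.254.132
  52.226.0.0/16 (52.226.0.0 - 52.226.255.255) does not contain 52.224.254.132
  53.224.0.0/14 (53.224.0.0 - 53.227.255.255) does not contain 52.224.254.132
Longest matching prefix is /13 -> interface GigabitEthernet0/11.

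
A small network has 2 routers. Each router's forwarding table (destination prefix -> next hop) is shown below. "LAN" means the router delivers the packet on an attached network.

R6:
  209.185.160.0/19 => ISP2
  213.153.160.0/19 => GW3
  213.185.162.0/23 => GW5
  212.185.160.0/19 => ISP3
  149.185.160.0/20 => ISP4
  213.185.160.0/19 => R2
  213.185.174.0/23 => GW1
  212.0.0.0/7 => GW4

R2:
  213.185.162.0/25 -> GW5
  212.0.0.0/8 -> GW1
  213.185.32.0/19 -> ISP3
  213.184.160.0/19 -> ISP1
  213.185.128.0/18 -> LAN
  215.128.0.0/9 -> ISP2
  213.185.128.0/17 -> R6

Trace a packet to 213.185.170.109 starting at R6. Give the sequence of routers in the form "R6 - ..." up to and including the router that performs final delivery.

At R6: longest match for 213.185.170.109 is 213.185.160.0/19 -> R2
At R2: longest match for 213.185.170.109 is 213.185.128.0/18 -> LAN

R6 - R2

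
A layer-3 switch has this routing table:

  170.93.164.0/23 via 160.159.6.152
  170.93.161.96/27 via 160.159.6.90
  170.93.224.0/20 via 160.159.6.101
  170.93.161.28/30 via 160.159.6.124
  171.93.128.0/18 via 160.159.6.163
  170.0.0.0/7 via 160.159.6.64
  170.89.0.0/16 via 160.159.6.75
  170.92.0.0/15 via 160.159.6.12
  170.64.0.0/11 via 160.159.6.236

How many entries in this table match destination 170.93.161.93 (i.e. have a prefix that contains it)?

3

Prefixes containing 170.93.161.93:
  170.0.0.0/7 (170.0.0.0 - 171.255.255.255)
  170.64.0.0/11 (170.64.0.0 - 170.95.255.255)
  170.92.0.0/15 (170.92.0.0 - 170.93.255.255)
Total matching entries: 3.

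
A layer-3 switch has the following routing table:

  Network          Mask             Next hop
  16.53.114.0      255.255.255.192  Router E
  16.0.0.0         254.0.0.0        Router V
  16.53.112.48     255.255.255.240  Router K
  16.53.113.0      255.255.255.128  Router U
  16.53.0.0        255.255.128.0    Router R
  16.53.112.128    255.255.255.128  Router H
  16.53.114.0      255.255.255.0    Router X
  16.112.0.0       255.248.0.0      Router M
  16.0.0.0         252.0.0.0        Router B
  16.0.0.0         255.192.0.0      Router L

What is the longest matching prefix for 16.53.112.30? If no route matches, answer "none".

Entries matching 16.53.112.30:
  16.0.0.0/6 (16.0.0.0 - 19.255.255.255)
  16.0.0.0/7 (16.0.0.0 - 17.255.255.255)
  16.0.0.0/10 (16.0.0.0 - 16.63.255.255)
  16.53.0.0/17 (16.53.0.0 - 16.53.127.255)
Most specific is 16.53.0.0/17.

16.53.0.0/17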